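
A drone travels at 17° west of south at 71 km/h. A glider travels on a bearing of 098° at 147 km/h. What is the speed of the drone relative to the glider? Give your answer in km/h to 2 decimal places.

172.96 km/h

Taking east as x and north as y: drone velocity = (-20.758, -67.898) km/h; glider velocity = (145.569, -20.458) km/h.
Velocity of drone relative to glider = (-20.758, -67.898) − (145.569, -20.458) = (-166.328, -47.439) km/h.
Magnitude = |(-166.328, -47.439)| = 172.961 km/h.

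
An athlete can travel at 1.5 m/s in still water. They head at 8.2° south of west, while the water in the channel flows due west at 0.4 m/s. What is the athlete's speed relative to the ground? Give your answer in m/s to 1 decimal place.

Taking east as x and north as y: velocity relative to the water = (-1.485, -0.214) m/s; the water relative to ground = (-0.400, 0.000) m/s.
Velocity relative to ground = (-1.485, -0.214) + (-0.400, 0.000) = (-1.885, -0.214) m/s.
Speed = |(-1.885, -0.214)| = 1.897 m/s.

1.9 m/s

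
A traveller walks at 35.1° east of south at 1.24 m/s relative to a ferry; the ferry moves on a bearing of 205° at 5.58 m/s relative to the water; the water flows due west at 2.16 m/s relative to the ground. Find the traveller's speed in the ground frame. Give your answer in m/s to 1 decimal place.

In east/north components (m/s): traveller relative to ferry = (0.713, -1.015); ferry relative to water = (-2.358, -5.057); water relative to ground = (-2.160, 0.000).
Sum = (-3.805, -6.072) m/s.
Speed = |(-3.805, -6.072)| = 7.166 m/s.

7.2 m/s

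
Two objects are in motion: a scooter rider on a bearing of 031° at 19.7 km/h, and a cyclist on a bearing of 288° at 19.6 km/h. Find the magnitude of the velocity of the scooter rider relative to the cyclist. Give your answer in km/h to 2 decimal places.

Taking east as x and north as y: scooter rider velocity = (10.146, 16.886) km/h; cyclist velocity = (-18.641, 6.057) km/h.
Velocity of scooter rider relative to cyclist = (10.146, 16.886) − (-18.641, 6.057) = (28.787, 10.829) km/h.
Magnitude = |(28.787, 10.829)| = 30.757 km/h.

30.76 km/h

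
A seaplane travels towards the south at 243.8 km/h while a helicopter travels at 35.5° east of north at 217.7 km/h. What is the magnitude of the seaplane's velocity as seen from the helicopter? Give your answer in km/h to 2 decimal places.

Taking east as x and north as y: seaplane velocity = (0.000, -243.800) km/h; helicopter velocity = (126.419, 177.233) km/h.
Velocity of seaplane relative to helicopter = (0.000, -243.800) − (126.419, 177.233) = (-126.419, -421.033) km/h.
Magnitude = |(-126.419, -421.033)| = 439.603 km/h.

439.60 km/h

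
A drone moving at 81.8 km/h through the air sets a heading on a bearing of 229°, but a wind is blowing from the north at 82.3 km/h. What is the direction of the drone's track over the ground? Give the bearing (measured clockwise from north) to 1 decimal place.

204.4°

Taking east as x and north as y: velocity relative to the air = (-61.735, -53.666) km/h; the air relative to ground = (0.000, -82.300) km/h.
Velocity relative to ground = (-61.735, -53.666) + (0.000, -82.300) = (-61.735, -135.966) km/h.
Bearing = atan2(-61.74, -135.97) = 204.42° clockwise from north.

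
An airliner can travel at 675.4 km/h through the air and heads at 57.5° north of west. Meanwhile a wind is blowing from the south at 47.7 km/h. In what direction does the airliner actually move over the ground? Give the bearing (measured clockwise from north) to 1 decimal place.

329.6°

Taking east as x and north as y: velocity relative to the air = (-362.892, 569.627) km/h; the air relative to ground = (0.000, 47.700) km/h.
Velocity relative to ground = (-362.892, 569.627) + (0.000, 47.700) = (-362.892, 617.327) km/h.
Bearing = atan2(-362.89, 617.33) = 329.55° clockwise from north.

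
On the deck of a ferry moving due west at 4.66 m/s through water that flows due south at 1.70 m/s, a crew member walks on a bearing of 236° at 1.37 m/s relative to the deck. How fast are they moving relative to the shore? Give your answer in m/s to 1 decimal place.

6.3 m/s

In east/north components (m/s): crew member relative to ferry = (-1.136, -0.766); ferry relative to water = (-4.660, 0.000); water relative to ground = (0.000, -1.700).
Sum = (-5.796, -2.466) m/s.
Speed = |(-5.796, -2.466)| = 6.299 m/s.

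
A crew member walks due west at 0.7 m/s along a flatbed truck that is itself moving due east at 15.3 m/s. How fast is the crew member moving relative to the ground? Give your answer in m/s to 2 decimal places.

14.60 m/s

Taking east as x and north as y: flatbed truck velocity = (15.300, 0.000) m/s; crew member velocity relative to flatbed truck = (-0.700, 0.000) m/s.
Velocity relative to ground = (15.300, 0.000) + (-0.700, 0.000) = (14.600, 0.000) m/s.
Speed = |(14.600, 0.000)| = 14.600 m/s.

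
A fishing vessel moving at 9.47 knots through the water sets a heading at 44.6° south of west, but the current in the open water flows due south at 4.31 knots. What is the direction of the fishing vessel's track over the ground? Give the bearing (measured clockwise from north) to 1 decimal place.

211.6°

Taking east as x and north as y: velocity relative to the water = (-6.743, -6.649) knots; the water relative to ground = (0.000, -4.310) knots.
Velocity relative to ground = (-6.743, -6.649) + (0.000, -4.310) = (-6.743, -10.959) knots.
Bearing = atan2(-6.74, -10.96) = 211.60° clockwise from north.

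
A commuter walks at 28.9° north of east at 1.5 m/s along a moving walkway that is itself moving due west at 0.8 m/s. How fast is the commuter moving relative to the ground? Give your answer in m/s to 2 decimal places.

0.89 m/s

Taking east as x and north as y: moving walkway velocity = (-0.800, 0.000) m/s; commuter velocity relative to moving walkway = (1.313, 0.725) m/s.
Velocity relative to ground = (-0.800, 0.000) + (1.313, 0.725) = (0.513, 0.725) m/s.
Speed = |(0.513, 0.725)| = 0.888 m/s.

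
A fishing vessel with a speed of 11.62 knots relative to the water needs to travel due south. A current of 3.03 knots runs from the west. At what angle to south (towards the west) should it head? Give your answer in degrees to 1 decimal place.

The current pushes perpendicular to the desired track; the heading must have a component into the current equal to 3.03 knots: 11.62 sin θ = 3.03.
sin θ = 0.2608, so θ = 15.115°.

15.1°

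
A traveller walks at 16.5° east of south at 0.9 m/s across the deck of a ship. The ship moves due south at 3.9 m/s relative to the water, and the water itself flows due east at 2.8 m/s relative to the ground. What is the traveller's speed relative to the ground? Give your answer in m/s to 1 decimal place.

In east/north components (m/s): traveller relative to ship = (0.256, -0.863); ship relative to water = (0.000, -3.900); water relative to ground = (2.800, 0.000).
Sum = (3.056, -4.763) m/s.
Speed = |(3.056, -4.763)| = 5.659 m/s.

5.7 m/s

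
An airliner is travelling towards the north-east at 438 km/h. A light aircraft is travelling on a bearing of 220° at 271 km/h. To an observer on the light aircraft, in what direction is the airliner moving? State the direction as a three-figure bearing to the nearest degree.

Taking east as x and north as y: airliner velocity = (309.713, 309.713) km/h; light aircraft velocity = (-174.195, -207.598) km/h.
Velocity of airliner relative to light aircraft = (309.713, 309.713) − (-174.195, -207.598) = (483.908, 517.311) km/h.
Bearing = atan2(483.91, 517.31) = 43.09° clockwise from north.

043°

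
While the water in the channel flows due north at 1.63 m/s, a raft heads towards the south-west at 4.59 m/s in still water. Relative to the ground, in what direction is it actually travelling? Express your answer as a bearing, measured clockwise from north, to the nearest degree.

Taking east as x and north as y: velocity relative to the water = (-3.246, -3.246) m/s; the water relative to ground = (0.000, 1.630) m/s.
Velocity relative to ground = (-3.246, -3.246) + (0.000, 1.630) = (-3.246, -1.616) m/s.
Bearing = atan2(-3.25, -1.62) = 243.54° clockwise from north.

244°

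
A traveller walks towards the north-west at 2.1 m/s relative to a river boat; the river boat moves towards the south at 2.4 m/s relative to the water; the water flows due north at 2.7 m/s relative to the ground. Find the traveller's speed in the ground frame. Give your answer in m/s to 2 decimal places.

In east/north components (m/s): traveller relative to river boat = (-1.485, 1.485); river boat relative to water = (0.000, -2.400); water relative to ground = (0.000, 2.700).
Sum = (-1.485, 1.785) m/s.
Speed = |(-1.485, 1.785)| = 2.322 m/s.

2.32 m/s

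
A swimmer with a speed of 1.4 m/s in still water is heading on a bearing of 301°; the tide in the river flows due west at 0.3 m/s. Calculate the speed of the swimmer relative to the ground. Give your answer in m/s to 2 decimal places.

Taking east as x and north as y: velocity relative to the water = (-1.200, 0.721) m/s; the water relative to ground = (-0.300, 0.000) m/s.
Velocity relative to ground = (-1.200, 0.721) + (-0.300, 0.000) = (-1.500, 0.721) m/s.
Speed = |(-1.500, 0.721)| = 1.664 m/s.

1.66 m/s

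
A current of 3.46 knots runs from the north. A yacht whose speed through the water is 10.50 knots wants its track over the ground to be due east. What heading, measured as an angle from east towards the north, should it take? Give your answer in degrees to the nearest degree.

19°

The current pushes perpendicular to the desired track; the heading must have a component into the current equal to 3.46 knots: 10.50 sin θ = 3.46.
sin θ = 0.3295, so θ = 19.240°.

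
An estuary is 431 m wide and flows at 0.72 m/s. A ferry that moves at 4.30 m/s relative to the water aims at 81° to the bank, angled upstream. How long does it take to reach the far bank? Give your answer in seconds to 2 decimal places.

The component of the ferry's velocity perpendicular to the bank is 4.30 × sin 81° = 4.247 m/s.
The flow acts along the bank and has no component across it.
Time = 431 / 4.247 = 101.482 s.

101.48 s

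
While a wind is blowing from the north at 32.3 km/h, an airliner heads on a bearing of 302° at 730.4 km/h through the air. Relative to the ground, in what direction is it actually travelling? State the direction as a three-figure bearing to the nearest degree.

Taking east as x and north as y: velocity relative to the air = (-619.414, 387.053) km/h; the air relative to ground = (0.000, -32.300) km/h.
Velocity relative to ground = (-619.414, 387.053) + (0.000, -32.300) = (-619.414, 354.753) km/h.
Bearing = atan2(-619.41, 354.75) = 299.80° clockwise from north.

300°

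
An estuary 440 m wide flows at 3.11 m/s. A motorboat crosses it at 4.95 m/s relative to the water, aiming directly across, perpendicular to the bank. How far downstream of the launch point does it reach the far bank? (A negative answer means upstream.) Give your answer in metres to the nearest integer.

276 m

Perpendicular speed = 4.950 m/s; crossing time = 440 / 4.950 = 88.889 s.
Net downstream speed = 3.110 m/s.
Drift = 3.110 × 88.889 = 276.444 m (downstream).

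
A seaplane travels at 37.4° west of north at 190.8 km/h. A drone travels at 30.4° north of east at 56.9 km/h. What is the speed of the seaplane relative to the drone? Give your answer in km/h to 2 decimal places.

205.64 km/h

Taking east as x and north as y: seaplane velocity = (-115.887, 151.574) km/h; drone velocity = (49.077, 28.793) km/h.
Velocity of seaplane relative to drone = (-115.887, 151.574) − (49.077, 28.793) = (-164.964, 122.781) km/h.
Magnitude = |(-164.964, 122.781)| = 205.641 km/h.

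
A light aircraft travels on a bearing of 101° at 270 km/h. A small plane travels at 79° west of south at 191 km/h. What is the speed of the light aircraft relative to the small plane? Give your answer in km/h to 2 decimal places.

452.78 km/h

Taking east as x and north as y: light aircraft velocity = (265.039, -51.518) km/h; small plane velocity = (-187.491, -36.445) km/h.
Velocity of light aircraft relative to small plane = (265.039, -51.518) − (-187.491, -36.445) = (452.530, -15.074) km/h.
Magnitude = |(452.530, -15.074)| = 452.781 km/h.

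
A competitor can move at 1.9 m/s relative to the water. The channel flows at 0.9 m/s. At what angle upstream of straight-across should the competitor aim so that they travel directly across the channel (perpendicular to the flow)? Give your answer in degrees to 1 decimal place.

28.3°

To cancel the current, the upstream component of the competitor's velocity must equal the flow: 1.9 sin θ = 0.9.
sin θ = 0.9 / 1.9 = 0.4737.
θ = arcsin(0.4737) = 28.274°.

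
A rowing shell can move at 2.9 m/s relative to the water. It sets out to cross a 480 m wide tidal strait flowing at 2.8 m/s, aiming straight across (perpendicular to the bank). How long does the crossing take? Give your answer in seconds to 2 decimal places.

165.52 s

The component of the rowing shell's velocity perpendicular to the bank is 2.9 m/s.
The flow acts along the bank and has no component across it.
Time = 480 / 2.900 = 165.517 s.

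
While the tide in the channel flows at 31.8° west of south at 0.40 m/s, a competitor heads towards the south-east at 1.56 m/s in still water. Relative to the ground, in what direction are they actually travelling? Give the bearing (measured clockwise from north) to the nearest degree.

148°

Taking east as x and north as y: velocity relative to the water = (1.103, -1.103) m/s; the water relative to ground = (-0.211, -0.340) m/s.
Velocity relative to ground = (1.103, -1.103) + (-0.211, -0.340) = (0.892, -1.443) m/s.
Bearing = atan2(0.89, -1.44) = 148.27° clockwise from north.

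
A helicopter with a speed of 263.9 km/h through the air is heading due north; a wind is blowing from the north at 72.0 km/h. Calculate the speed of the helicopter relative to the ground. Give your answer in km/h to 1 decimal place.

191.9 km/h

Taking east as x and north as y: velocity relative to the air = (0.000, 263.900) km/h; the air relative to ground = (0.000, -72.000) km/h.
Velocity relative to ground = (0.000, 263.900) + (0.000, -72.000) = (0.000, 191.900) km/h.
Speed = |(0.000, 191.900)| = 191.900 km/h.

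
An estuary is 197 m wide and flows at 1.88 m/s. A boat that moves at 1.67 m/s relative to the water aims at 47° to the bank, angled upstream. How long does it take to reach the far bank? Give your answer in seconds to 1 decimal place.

161.3 s

The component of the boat's velocity perpendicular to the bank is 1.67 × sin 47° = 1.221 m/s.
The flow acts along the bank and has no component across it.
Time = 197 / 1.221 = 161.296 s.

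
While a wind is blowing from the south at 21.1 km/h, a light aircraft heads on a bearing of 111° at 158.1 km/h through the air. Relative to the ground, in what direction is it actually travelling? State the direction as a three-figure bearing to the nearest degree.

104°

Taking east as x and north as y: velocity relative to the air = (147.599, -56.658) km/h; the air relative to ground = (0.000, 21.100) km/h.
Velocity relative to ground = (147.599, -56.658) + (0.000, 21.100) = (147.599, -35.558) km/h.
Bearing = atan2(147.60, -35.56) = 103.54° clockwise from north.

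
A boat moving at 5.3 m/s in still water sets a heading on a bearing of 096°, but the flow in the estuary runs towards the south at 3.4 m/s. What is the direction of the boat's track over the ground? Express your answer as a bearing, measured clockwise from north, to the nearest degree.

Taking east as x and north as y: velocity relative to the water = (5.271, -0.554) m/s; the water relative to ground = (0.000, -3.400) m/s.
Velocity relative to ground = (5.271, -0.554) + (0.000, -3.400) = (5.271, -3.954) m/s.
Bearing = atan2(5.27, -3.95) = 126.88° clockwise from north.

127°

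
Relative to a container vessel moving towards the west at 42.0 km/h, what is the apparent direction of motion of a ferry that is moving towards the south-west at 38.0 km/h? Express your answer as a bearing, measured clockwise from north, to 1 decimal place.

Taking east as x and north as y: ferry velocity = (-26.870, -26.870) km/h; container vessel velocity = (-42.000, 0.000) km/h.
Velocity of ferry relative to container vessel = (-26.870, -26.870) − (-42.000, 0.000) = (15.130, -26.870) km/h.
Bearing = atan2(15.13, -26.87) = 150.62° clockwise from north.

150.6°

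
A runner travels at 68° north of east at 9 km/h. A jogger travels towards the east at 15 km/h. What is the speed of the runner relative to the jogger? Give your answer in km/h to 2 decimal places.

Taking east as x and north as y: runner velocity = (3.371, 8.345) km/h; jogger velocity = (15.000, 0.000) km/h.
Velocity of runner relative to jogger = (3.371, 8.345) − (15.000, 0.000) = (-11.629, 8.345) km/h.
Magnitude = |(-11.629, 8.345)| = 14.313 km/h.

14.31 km/h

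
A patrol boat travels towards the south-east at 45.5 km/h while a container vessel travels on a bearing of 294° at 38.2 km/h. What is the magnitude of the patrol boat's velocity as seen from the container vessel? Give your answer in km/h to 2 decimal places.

Taking east as x and north as y: patrol boat velocity = (32.173, -32.173) km/h; container vessel velocity = (-34.897, 15.537) km/h.
Velocity of patrol boat relative to container vessel = (32.173, -32.173) − (-34.897, 15.537) = (67.071, -47.711) km/h.
Magnitude = |(67.071, -47.711)| = 82.309 km/h.

82.31 km/h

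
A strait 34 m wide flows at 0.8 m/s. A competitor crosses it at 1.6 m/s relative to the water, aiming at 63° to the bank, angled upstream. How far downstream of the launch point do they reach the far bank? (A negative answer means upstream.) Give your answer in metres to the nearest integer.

Perpendicular speed = 1.426 m/s; crossing time = 34 / 1.426 = 23.849 s.
Net downstream speed = 0.074 m/s.
Drift = 0.074 × 23.849 = 1.756 m (downstream).

2 m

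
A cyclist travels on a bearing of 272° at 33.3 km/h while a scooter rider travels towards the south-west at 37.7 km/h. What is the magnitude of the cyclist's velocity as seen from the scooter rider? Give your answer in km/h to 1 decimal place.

Taking east as x and north as y: cyclist velocity = (-33.280, 1.162) km/h; scooter rider velocity = (-26.658, -26.658) km/h.
Velocity of cyclist relative to scooter rider = (-33.280, 1.162) − (-26.658, -26.658) = (-6.622, 27.820) km/h.
Magnitude = |(-6.622, 27.820)| = 28.597 km/h.

28.6 km/h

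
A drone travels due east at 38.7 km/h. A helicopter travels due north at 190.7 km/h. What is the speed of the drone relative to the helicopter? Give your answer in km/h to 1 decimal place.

Taking east as x and north as y: drone velocity = (38.700, 0.000) km/h; helicopter velocity = (0.000, 190.700) km/h.
Velocity of drone relative to helicopter = (38.700, 0.000) − (0.000, 190.700) = (38.700, -190.700) km/h.
Magnitude = |(38.700, -190.700)| = 194.587 km/h.

194.6 km/h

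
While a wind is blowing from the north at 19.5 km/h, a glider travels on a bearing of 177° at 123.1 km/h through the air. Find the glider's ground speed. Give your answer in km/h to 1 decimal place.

Taking east as x and north as y: velocity relative to the air = (6.443, -122.931) km/h; the air relative to ground = (0.000, -19.500) km/h.
Velocity relative to ground = (6.443, -122.931) + (0.000, -19.500) = (6.443, -142.431) km/h.
Speed = |(6.443, -142.431)| = 142.577 km/h.

142.6 km/h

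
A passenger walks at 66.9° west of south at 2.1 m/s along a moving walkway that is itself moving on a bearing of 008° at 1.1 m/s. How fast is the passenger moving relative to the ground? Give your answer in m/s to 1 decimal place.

1.8 m/s

Taking east as x and north as y: moving walkway velocity = (0.153, 1.089) m/s; passenger velocity relative to moving walkway = (-1.932, -0.824) m/s.
Velocity relative to ground = (0.153, 1.089) + (-1.932, -0.824) = (-1.779, 0.265) m/s.
Speed = |(-1.779, 0.265)| = 1.798 m/s.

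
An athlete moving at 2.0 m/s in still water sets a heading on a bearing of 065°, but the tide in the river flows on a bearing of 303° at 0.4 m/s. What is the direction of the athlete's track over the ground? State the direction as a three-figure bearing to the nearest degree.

Taking east as x and north as y: velocity relative to the water = (1.813, 0.845) m/s; the water relative to ground = (-0.335, 0.218) m/s.
Velocity relative to ground = (1.813, 0.845) + (-0.335, 0.218) = (1.477, 1.063) m/s.
Bearing = atan2(1.48, 1.06) = 54.26° clockwise from north.

054°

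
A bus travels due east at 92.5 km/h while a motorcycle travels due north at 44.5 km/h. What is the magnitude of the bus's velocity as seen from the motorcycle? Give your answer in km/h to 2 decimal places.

Taking east as x and north as y: bus velocity = (92.500, 0.000) km/h; motorcycle velocity = (0.000, 44.500) km/h.
Velocity of bus relative to motorcycle = (92.500, 0.000) − (0.000, 44.500) = (92.500, -44.500) km/h.
Magnitude = |(92.500, -44.500)| = 102.647 km/h.

102.65 km/h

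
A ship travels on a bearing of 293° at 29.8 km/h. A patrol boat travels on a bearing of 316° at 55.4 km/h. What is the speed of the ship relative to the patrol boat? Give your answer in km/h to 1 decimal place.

30.3 km/h

Taking east as x and north as y: ship velocity = (-27.431, 11.644) km/h; patrol boat velocity = (-38.484, 39.851) km/h.
Velocity of ship relative to patrol boat = (-27.431, 11.644) − (-38.484, 39.851) = (11.053, -28.208) km/h.
Magnitude = |(11.053, -28.208)| = 30.296 km/h.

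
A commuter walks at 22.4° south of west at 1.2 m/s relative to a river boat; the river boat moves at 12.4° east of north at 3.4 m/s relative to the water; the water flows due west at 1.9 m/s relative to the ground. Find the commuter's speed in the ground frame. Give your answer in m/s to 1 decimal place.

3.7 m/s

In east/north components (m/s): commuter relative to river boat = (-1.109, -0.457); river boat relative to water = (0.730, 3.321); water relative to ground = (-1.900, 0.000).
Sum = (-2.279, 2.863) m/s.
Speed = |(-2.279, 2.863)| = 3.660 m/s.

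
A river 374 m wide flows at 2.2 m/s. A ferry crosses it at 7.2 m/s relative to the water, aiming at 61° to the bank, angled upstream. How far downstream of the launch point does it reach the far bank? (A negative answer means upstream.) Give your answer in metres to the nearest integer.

-77 m

Perpendicular speed = 6.297 m/s; crossing time = 374 / 6.297 = 59.391 s.
Net downstream speed = -1.291 m/s.
Drift = -1.291 × 59.391 = -76.652 m (upstream).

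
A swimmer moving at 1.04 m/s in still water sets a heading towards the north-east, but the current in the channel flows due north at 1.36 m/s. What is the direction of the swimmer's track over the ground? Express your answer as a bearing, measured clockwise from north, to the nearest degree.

019°

Taking east as x and north as y: velocity relative to the water = (0.735, 0.735) m/s; the water relative to ground = (0.000, 1.360) m/s.
Velocity relative to ground = (0.735, 0.735) + (0.000, 1.360) = (0.735, 2.095) m/s.
Bearing = atan2(0.74, 2.10) = 19.34° clockwise from north.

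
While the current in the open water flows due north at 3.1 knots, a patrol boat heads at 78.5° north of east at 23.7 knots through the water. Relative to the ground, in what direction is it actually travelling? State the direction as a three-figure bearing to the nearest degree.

Taking east as x and north as y: velocity relative to the water = (4.725, 23.224) knots; the water relative to ground = (0.000, 3.100) knots.
Velocity relative to ground = (4.725, 23.224) + (0.000, 3.100) = (4.725, 26.324) knots.
Bearing = atan2(4.73, 26.32) = 10.18° clockwise from north.

010°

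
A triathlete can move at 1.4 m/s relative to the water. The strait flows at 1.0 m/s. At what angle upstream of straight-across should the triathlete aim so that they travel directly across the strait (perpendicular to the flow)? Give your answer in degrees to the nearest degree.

To cancel the current, the upstream component of the triathlete's velocity must equal the flow: 1.4 sin θ = 1.0.
sin θ = 1.0 / 1.4 = 0.7143.
θ = arcsin(0.7143) = 45.585°.

46°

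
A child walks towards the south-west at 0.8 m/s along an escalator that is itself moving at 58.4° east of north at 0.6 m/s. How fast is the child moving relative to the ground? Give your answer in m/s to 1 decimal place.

Taking east as x and north as y: escalator velocity = (0.511, 0.314) m/s; child velocity relative to escalator = (-0.566, -0.566) m/s.
Velocity relative to ground = (0.511, 0.314) + (-0.566, -0.566) = (-0.055, -0.251) m/s.
Speed = |(-0.055, -0.251)| = 0.257 m/s.

0.3 m/s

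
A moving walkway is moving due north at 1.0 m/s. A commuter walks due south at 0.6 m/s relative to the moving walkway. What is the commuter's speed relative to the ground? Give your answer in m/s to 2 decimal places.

Taking east as x and north as y: moving walkway velocity = (0.000, 1.000) m/s; commuter velocity relative to moving walkway = (0.000, -0.600) m/s.
Velocity relative to ground = (0.000, 1.000) + (0.000, -0.600) = (0.000, 0.400) m/s.
Speed = |(0.000, 0.400)| = 0.400 m/s.

0.40 m/s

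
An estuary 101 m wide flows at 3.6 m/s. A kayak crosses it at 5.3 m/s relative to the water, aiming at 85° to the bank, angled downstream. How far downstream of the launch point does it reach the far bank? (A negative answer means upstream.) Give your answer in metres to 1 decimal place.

77.7 m

Perpendicular speed = 5.280 m/s; crossing time = 101 / 5.280 = 19.129 s.
Net downstream speed = 4.062 m/s.
Drift = 4.062 × 19.129 = 77.702 m (downstream).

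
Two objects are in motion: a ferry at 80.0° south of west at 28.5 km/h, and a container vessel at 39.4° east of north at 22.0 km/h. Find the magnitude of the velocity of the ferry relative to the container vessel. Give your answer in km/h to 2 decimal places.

Taking east as x and north as y: ferry velocity = (-4.949, -28.067) km/h; container vessel velocity = (13.964, 17.000) km/h.
Velocity of ferry relative to container vessel = (-4.949, -28.067) − (13.964, 17.000) = (-18.913, -45.067) km/h.
Magnitude = |(-18.913, -45.067)| = 48.875 km/h.

48.87 km/h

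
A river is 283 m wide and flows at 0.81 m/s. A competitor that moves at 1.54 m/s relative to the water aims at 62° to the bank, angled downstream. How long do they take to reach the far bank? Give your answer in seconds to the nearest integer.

The component of the competitor's velocity perpendicular to the bank is 1.54 × sin 62° = 1.360 m/s.
Only the cross-stream component determines the crossing time; the current contributes nothing perpendicular to the bank.
Time = 283 / 1.360 = 208.128 s.

208 s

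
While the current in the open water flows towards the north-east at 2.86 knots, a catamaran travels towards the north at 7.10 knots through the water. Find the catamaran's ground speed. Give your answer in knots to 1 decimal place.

Taking east as x and north as y: velocity relative to the water = (0.000, 7.100) knots; the water relative to ground = (2.022, 2.022) knots.
Velocity relative to ground = (0.000, 7.100) + (2.022, 2.022) = (2.022, 9.122) knots.
Speed = |(2.022, 9.122)| = 9.344 knots.

9.3 knots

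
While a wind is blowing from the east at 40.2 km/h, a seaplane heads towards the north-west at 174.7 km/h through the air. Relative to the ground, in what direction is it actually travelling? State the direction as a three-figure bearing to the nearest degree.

307°

Taking east as x and north as y: velocity relative to the air = (-123.532, 123.532) km/h; the air relative to ground = (-40.200, 0.000) km/h.
Velocity relative to ground = (-123.532, 123.532) + (-40.200, 0.000) = (-163.732, 123.532) km/h.
Bearing = atan2(-163.73, 123.53) = 307.03° clockwise from north.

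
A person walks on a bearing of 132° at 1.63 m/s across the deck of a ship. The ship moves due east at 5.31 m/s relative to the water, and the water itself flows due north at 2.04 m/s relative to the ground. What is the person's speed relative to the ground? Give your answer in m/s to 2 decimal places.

6.59 m/s

In east/north components (m/s): person relative to ship = (1.211, -1.091); ship relative to water = (5.310, 0.000); water relative to ground = (0.000, 2.040).
Sum = (6.521, 0.949) m/s.
Speed = |(6.521, 0.949)| = 6.590 m/s.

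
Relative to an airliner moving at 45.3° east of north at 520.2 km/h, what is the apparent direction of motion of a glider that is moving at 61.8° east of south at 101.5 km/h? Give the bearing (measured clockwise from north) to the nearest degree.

214°

Taking east as x and north as y: glider velocity = (89.452, -47.964) km/h; airliner velocity = (369.758, 365.906) km/h.
Velocity of glider relative to airliner = (89.452, -47.964) − (369.758, 365.906) = (-280.306, -413.870) km/h.
Bearing = atan2(-280.31, -413.87) = 214.11° clockwise from north.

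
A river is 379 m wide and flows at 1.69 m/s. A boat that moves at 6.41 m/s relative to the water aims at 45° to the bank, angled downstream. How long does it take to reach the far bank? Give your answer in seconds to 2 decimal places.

83.62 s

The component of the boat's velocity perpendicular to the bank is 6.41 × sin 45° = 4.533 m/s.
The current is parallel to the bank, so it does not affect the crossing time.
Time = 379 / 4.533 = 83.617 s.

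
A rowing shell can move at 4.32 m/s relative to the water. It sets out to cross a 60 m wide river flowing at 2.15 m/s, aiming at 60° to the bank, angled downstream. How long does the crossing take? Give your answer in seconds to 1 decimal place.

16.0 s

The component of the rowing shell's velocity perpendicular to the bank is 4.32 × sin 60° = 3.741 m/s.
The current is parallel to the bank, so it does not affect the crossing time.
Time = 60 / 3.741 = 16.038 s.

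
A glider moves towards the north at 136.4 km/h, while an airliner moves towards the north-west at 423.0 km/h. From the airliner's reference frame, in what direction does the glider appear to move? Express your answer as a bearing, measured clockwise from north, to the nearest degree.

Taking east as x and north as y: glider velocity = (0.000, 136.400) km/h; airliner velocity = (-299.106, 299.106) km/h.
Velocity of glider relative to airliner = (0.000, 136.400) − (-299.106, 299.106) = (299.106, -162.706) km/h.
Bearing = atan2(299.11, -162.71) = 118.55° clockwise from north.

119°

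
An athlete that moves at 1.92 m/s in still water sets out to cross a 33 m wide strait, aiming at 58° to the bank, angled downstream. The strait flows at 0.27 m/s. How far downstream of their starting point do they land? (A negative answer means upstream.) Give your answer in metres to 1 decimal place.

Perpendicular speed = 1.628 m/s; crossing time = 33 / 1.628 = 20.267 s.
Net downstream speed = 1.287 m/s.
Drift = 1.287 × 20.267 = 26.093 m (downstream).

26.1 m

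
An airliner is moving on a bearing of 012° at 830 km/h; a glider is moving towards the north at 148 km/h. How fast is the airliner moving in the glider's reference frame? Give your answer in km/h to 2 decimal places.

Taking east as x and north as y: airliner velocity = (172.567, 811.863) km/h; glider velocity = (0.000, 148.000) km/h.
Velocity of airliner relative to glider = (172.567, 811.863) − (0.000, 148.000) = (172.567, 663.863) km/h.
Magnitude = |(172.567, 663.863)| = 685.925 km/h.

685.92 km/h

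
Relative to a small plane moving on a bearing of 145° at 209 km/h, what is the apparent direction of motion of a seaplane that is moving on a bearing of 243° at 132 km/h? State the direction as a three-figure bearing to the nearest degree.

Taking east as x and north as y: seaplane velocity = (-117.613, -59.927) km/h; small plane velocity = (119.877, -171.203) km/h.
Velocity of seaplane relative to small plane = (-117.613, -59.927) − (119.877, -171.203) = (-237.490, 111.276) km/h.
Bearing = atan2(-237.49, 111.28) = 295.11° clockwise from north.

295°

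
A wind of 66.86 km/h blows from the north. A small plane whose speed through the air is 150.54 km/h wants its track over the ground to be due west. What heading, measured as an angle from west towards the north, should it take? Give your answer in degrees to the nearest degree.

The wind pushes perpendicular to the desired track; the heading must have a component into the wind equal to 66.86 km/h: 150.54 sin θ = 66.86.
sin θ = 0.4441, so θ = 26.368°.

26°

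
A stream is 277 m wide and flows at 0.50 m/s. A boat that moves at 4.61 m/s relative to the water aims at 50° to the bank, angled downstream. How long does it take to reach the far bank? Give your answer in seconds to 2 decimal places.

The component of the boat's velocity perpendicular to the bank is 4.61 × sin 50° = 3.531 m/s.
The current is parallel to the bank, so it does not affect the crossing time.
Time = 277 / 3.531 = 78.438 s.

78.44 s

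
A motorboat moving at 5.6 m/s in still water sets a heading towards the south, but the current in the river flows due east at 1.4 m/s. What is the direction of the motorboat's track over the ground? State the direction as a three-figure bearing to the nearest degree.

Taking east as x and north as y: velocity relative to the water = (0.000, -5.600) m/s; the water relative to ground = (1.400, 0.000) m/s.
Velocity relative to ground = (0.000, -5.600) + (1.400, 0.000) = (1.400, -5.600) m/s.
Bearing = atan2(1.40, -5.60) = 165.96° clockwise from north.

166°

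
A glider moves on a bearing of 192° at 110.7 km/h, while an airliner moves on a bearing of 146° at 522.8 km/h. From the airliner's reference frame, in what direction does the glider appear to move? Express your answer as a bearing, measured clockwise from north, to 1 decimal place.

315.9°

Taking east as x and north as y: glider velocity = (-23.016, -108.281) km/h; airliner velocity = (292.346, -433.421) km/h.
Velocity of glider relative to airliner = (-23.016, -108.281) − (292.346, -433.421) = (-315.362, 325.140) km/h.
Bearing = atan2(-315.36, 325.14) = 315.87° clockwise from north.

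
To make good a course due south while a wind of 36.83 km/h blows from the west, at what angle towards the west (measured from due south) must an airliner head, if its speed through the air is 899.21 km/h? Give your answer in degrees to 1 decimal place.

2.3°

The wind pushes perpendicular to the desired track; the heading must have a component into the wind equal to 36.83 km/h: 899.21 sin θ = 36.83.
sin θ = 0.0410, so θ = 2.347°.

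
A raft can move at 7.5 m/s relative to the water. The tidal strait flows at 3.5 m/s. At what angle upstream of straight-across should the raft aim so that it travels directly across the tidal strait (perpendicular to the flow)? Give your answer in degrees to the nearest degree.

28°

To cancel the current, the upstream component of the raft's velocity must equal the flow: 7.5 sin θ = 3.5.
sin θ = 3.5 / 7.5 = 0.4667.
θ = arcsin(0.4667) = 27.818°.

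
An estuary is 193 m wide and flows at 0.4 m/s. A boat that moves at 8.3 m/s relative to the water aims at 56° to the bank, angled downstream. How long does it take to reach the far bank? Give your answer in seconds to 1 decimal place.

The component of the boat's velocity perpendicular to the bank is 8.3 × sin 56° = 6.881 m/s.
The current is parallel to the bank, so it does not affect the crossing time.
Time = 193 / 6.881 = 28.048 s.

28.0 s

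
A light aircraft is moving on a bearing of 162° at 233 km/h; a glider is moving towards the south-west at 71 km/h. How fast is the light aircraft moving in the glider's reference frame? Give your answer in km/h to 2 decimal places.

Taking east as x and north as y: light aircraft velocity = (72.001, -221.596) km/h; glider velocity = (-50.205, -50.205) km/h.
Velocity of light aircraft relative to glider = (72.001, -221.596) − (-50.205, -50.205) = (122.206, -171.392) km/h.
Magnitude = |(122.206, -171.392)| = 210.498 km/h.

210.50 km/h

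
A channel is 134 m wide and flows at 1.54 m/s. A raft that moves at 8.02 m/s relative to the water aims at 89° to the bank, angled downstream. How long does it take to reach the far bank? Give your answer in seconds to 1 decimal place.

The component of the raft's velocity perpendicular to the bank is 8.02 × sin 89° = 8.019 m/s.
The current is parallel to the bank, so it does not affect the crossing time.
Time = 134 / 8.019 = 16.711 s.

16.7 s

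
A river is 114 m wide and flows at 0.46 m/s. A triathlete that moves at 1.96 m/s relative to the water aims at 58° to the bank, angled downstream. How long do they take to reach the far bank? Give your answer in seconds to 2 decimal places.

The component of the triathlete's velocity perpendicular to the bank is 1.96 × sin 58° = 1.662 m/s.
The current is parallel to the bank, so it does not affect the crossing time.
Time = 114 / 1.662 = 68.585 s.

68.58 s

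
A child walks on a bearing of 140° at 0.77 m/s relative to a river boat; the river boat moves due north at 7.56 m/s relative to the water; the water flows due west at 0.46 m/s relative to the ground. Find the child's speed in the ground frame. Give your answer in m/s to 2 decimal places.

In east/north components (m/s): child relative to river boat = (0.495, -0.590); river boat relative to water = (0.000, 7.560); water relative to ground = (-0.460, 0.000).
Sum = (0.035, 6.970) m/s.
Speed = |(0.035, 6.970)| = 6.970 m/s.

6.97 m/s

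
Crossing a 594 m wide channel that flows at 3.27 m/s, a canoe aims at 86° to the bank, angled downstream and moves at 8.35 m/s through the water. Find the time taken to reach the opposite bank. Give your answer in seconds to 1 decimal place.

71.3 s

The component of the canoe's velocity perpendicular to the bank is 8.35 × sin 86° = 8.330 m/s.
The flow acts along the bank and has no component across it.
Time = 594 / 8.330 = 71.311 s.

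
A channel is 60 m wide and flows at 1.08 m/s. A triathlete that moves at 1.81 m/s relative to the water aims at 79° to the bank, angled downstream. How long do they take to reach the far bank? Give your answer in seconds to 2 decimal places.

The component of the triathlete's velocity perpendicular to the bank is 1.81 × sin 79° = 1.777 m/s.
The flow acts along the bank and has no component across it.
Time = 60 / 1.777 = 33.770 s.

33.77 s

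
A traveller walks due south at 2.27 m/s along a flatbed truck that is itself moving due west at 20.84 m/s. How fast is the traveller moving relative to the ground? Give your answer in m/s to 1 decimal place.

Taking east as x and north as y: flatbed truck velocity = (-20.840, 0.000) m/s; traveller velocity relative to flatbed truck = (0.000, -2.270) m/s.
Velocity relative to ground = (-20.840, 0.000) + (0.000, -2.270) = (-20.840, -2.270) m/s.
Speed = |(-20.840, -2.270)| = 20.963 m/s.

21.0 m/s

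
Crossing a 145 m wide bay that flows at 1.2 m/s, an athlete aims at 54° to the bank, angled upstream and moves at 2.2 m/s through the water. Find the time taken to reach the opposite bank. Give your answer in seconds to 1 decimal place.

81.5 s

The component of the athlete's velocity perpendicular to the bank is 2.2 × sin 54° = 1.780 m/s.
The flow acts along the bank and has no component across it.
Time = 145 / 1.780 = 81.468 s.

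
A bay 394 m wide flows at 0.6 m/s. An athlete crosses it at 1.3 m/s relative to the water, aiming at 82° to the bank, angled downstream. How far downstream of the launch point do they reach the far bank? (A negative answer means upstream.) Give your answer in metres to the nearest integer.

Perpendicular speed = 1.287 m/s; crossing time = 394 / 1.287 = 306.055 s.
Net downstream speed = 0.781 m/s.
Drift = 0.781 × 306.055 = 239.006 m (downstream).

239 m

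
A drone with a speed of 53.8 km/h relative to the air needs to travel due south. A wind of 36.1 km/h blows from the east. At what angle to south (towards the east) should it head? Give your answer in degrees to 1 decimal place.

The wind pushes perpendicular to the desired track; the heading must have a component into the wind equal to 36.1 km/h: 53.8 sin θ = 36.1.
sin θ = 0.6710, so θ = 42.145°.

42.1°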